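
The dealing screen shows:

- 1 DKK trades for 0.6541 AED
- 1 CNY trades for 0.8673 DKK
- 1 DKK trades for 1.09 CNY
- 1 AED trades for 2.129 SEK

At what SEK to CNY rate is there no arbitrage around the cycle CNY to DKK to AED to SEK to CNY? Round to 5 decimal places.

Known legs of the cycle: 0.8673 × 0.6541 × 2.129 = 1.20778367997
For no arbitrage the full-cycle product must be 1, so the missing rate is 1 / 1.20778367997 ≈ 0.8279628.

0.82796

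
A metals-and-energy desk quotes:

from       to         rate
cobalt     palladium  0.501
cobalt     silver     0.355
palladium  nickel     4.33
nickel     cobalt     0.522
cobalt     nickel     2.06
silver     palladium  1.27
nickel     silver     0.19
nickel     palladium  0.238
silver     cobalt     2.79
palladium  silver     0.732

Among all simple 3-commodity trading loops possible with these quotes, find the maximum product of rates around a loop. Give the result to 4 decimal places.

1.1324

nickel→cobalt→palladium→nickel: 0.522 × 0.501 × 4.33 = 1.13239
silver→cobalt→nickel→silver: 2.79 × 2.06 × 0.19 = 1.09201
silver→palladium→nickel→silver: 1.27 × 4.33 × 0.19 = 1.04483
silver→cobalt→palladium→silver: 2.79 × 0.501 × 0.732 = 1.02318
Maximum is nickel→cobalt→palladium→nickel at 1.1324; arbitrage exists.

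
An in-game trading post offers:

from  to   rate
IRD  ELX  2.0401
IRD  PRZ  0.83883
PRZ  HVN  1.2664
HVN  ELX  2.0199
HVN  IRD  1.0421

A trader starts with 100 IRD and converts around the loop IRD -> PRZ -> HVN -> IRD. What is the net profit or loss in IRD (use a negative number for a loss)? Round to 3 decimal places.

10.702

100 IRD × 0.83883 = 83.883 PRZ
83.883 PRZ × 1.2664 = 106.2294312 HVN
106.2294312 HVN × 1.0421 = 110.70169025352 IRD
Net change: 110.70169025352 − 100 = 10.70169025352 IRD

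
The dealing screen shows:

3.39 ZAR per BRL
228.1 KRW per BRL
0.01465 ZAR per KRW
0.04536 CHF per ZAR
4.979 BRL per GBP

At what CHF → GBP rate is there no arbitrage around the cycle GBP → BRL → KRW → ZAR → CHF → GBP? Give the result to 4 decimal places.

1.3250

Known legs of the cycle: 4.979 × 228.1 × 0.01465 × 0.04536 = 0.7547064855876
For no arbitrage the full-cycle product must be 1, so the missing rate is 1 / 0.7547064855876 ≈ 1.325018.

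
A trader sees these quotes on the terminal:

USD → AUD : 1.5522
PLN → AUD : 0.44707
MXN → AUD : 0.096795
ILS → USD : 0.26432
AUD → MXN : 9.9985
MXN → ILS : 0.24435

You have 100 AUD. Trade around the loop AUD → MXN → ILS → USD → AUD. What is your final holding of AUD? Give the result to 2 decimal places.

100 AUD × 9.9985 = 999.85 MXN
999.85 MXN × 0.24435 = 244.3133475 ILS
244.3133475 ILS × 0.26432 = 64.5769040112 USD
64.5769040112 USD × 1.5522 = 100.23627040618464 AUD

100.24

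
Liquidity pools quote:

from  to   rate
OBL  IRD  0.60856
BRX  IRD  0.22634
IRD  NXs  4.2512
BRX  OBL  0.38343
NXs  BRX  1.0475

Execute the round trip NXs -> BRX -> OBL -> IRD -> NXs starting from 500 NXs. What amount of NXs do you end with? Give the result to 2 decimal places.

500 NXs × 1.0475 = 523.75 BRX
523.75 BRX × 0.38343 = 200.8214625 OBL
200.8214625 OBL × 0.60856 = 122.211909219 IRD
122.211909219 IRD × 4.2512 = 519.5472684718128 NXs

519.55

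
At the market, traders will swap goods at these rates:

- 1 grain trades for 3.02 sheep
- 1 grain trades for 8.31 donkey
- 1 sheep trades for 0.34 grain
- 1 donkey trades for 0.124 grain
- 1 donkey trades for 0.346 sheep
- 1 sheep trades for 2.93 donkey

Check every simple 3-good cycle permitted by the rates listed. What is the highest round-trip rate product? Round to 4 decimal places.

1.0972

grain→sheep→donkey→grain: 3.02 × 2.93 × 0.124 = 1.09723
grain→donkey→sheep→grain: 8.31 × 0.346 × 0.34 = 0.97759
Maximum is grain→sheep→donkey→grain at 1.0972; arbitrage exists.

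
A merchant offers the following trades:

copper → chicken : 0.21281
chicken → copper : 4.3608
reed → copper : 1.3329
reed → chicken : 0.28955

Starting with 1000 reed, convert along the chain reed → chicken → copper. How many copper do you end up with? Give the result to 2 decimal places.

1000 reed × 0.28955 = 289.55 chicken
289.55 chicken × 4.3608 = 1262.66964 copper

1262.67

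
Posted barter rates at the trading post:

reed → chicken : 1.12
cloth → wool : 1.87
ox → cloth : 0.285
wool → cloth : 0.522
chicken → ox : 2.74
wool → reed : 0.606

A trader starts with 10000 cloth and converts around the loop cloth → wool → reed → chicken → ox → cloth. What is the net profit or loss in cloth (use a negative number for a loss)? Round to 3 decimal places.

10000 cloth × 1.87 = 18700 wool
18700 wool × 0.606 = 11332.2 reed
11332.2 reed × 1.12 = 12692.064 chicken
12692.064 chicken × 2.74 = 34776.25536 ox
34776.25536 ox × 0.285 = 9911.2327776 cloth
Net change: 9911.2327776 − 10000 = -88.7672224 cloth

-88.767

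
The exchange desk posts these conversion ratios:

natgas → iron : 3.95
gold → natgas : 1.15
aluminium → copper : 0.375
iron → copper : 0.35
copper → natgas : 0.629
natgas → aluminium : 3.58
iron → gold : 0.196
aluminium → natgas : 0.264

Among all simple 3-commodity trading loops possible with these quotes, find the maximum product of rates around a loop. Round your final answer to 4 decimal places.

0.8903

natgas→iron→gold→natgas: 3.95 × 0.196 × 1.15 = 0.89033
natgas→iron→copper→natgas: 3.95 × 0.35 × 0.629 = 0.86959
natgas→aluminium→copper→natgas: 3.58 × 0.375 × 0.629 = 0.84443
Maximum is natgas→iron→gold→natgas at 0.8903; no arbitrage — every cycle loses value.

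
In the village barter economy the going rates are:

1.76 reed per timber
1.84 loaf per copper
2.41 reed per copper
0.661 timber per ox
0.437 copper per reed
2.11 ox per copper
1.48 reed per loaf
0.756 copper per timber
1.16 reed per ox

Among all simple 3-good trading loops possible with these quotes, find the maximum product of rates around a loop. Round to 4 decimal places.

loaf→reed→copper→loaf: 1.48 × 0.437 × 1.84 = 1.19004
copper→ox→reed→copper: 2.11 × 1.16 × 0.437 = 1.06960
timber→copper→ox→timber: 0.756 × 2.11 × 0.661 = 1.05440
Maximum is loaf→reed→copper→loaf at 1.1900; arbitrage exists.

1.1900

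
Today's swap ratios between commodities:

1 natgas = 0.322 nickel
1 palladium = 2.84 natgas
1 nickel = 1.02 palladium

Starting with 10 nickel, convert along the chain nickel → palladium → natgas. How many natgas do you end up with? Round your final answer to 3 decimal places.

28.968

10 nickel × 1.02 = 10.2 palladium
10.2 palladium × 2.84 = 28.968 natgas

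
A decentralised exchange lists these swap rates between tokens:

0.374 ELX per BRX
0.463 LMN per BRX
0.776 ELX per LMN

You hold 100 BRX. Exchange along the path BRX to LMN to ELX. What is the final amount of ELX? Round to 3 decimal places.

35.929

100 BRX × 0.463 = 46.3 LMN
46.3 LMN × 0.776 = 35.9288 ELX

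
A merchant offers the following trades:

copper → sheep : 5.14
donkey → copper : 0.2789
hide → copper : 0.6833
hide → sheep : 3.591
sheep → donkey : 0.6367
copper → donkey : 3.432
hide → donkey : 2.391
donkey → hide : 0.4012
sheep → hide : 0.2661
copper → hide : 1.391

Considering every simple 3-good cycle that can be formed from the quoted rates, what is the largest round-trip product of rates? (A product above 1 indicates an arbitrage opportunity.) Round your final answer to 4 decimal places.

hide→copper→donkey→hide: 0.6833 × 3.432 × 0.4012 = 0.94085
hide→copper→sheep→hide: 0.6833 × 5.14 × 0.2661 = 0.93459
hide→donkey→copper→hide: 2.391 × 0.2789 × 1.391 = 0.92759
hide→sheep→donkey→hide: 3.591 × 0.6367 × 0.4012 = 0.91730
sheep→donkey→copper→sheep: 0.6367 × 0.2789 × 5.14 = 0.91274
Maximum is hide→copper→donkey→hide at 0.9408; no arbitrage — every cycle loses value.

0.9408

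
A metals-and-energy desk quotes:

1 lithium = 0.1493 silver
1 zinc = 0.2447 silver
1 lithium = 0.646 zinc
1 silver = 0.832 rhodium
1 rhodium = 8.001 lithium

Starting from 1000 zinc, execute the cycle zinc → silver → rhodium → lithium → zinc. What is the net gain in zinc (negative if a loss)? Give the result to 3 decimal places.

52.287

1000 zinc × 0.2447 = 244.7 silver
244.7 silver × 0.832 = 203.5904 rhodium
203.5904 rhodium × 8.001 = 1628.9267904 lithium
1628.9267904 lithium × 0.646 = 1052.2867065984 zinc
Net change: 1052.2867065984 − 1000 = 52.2867065984 zinc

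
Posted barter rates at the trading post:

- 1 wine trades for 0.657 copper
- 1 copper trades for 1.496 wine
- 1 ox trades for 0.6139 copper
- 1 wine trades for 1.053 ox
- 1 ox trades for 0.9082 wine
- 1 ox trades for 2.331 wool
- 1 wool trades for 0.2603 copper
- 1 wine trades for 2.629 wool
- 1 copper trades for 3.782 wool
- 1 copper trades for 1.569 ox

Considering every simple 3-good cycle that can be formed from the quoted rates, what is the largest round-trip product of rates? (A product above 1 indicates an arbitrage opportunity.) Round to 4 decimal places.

1.0238

wine→wool→copper→wine: 2.629 × 0.2603 × 1.496 = 1.02376
wine→ox→copper→wine: 1.053 × 0.6139 × 1.496 = 0.96707
wool→copper→ox→wool: 0.2603 × 1.569 × 2.331 = 0.95201
wine→copper→ox→wine: 0.657 × 1.569 × 0.9082 = 0.93620
Maximum is wine→wool→copper→wine at 1.0238; arbitrage exists.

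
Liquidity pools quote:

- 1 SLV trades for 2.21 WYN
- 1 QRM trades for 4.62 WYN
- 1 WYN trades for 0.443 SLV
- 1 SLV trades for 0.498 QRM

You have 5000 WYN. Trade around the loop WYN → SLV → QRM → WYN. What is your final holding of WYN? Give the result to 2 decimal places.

5000 WYN × 0.443 = 2215 SLV
2215 SLV × 0.498 = 1103.07 QRM
1103.07 QRM × 4.62 = 5096.1834 WYN

5096.18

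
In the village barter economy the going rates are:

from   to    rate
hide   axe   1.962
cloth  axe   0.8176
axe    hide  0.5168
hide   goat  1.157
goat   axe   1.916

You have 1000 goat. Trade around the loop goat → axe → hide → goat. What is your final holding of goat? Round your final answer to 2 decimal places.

1000 goat × 1.916 = 1916 axe
1916 axe × 0.5168 = 990.1888 hide
990.1888 hide × 1.157 = 1145.6484416 goat

1145.65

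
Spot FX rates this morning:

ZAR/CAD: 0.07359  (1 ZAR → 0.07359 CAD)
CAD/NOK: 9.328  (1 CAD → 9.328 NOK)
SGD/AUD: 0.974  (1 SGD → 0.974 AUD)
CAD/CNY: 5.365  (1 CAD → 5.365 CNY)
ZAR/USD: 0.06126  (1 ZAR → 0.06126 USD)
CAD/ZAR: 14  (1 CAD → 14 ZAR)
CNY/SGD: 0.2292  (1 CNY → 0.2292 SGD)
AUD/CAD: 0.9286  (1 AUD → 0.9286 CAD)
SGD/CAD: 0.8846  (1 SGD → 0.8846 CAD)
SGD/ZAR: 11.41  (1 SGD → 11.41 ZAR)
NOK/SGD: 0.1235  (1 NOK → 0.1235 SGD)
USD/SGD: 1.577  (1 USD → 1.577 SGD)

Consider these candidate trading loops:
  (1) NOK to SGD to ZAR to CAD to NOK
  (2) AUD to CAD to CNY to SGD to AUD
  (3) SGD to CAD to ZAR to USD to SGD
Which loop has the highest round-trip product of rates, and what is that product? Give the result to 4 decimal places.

(1) 0.1235 × 11.41 × 0.07359 × 9.328 = 0.96730
(2) 0.9286 × 5.365 × 0.2292 × 0.974 = 1.11217
(3) 0.8846 × 14 × 0.06126 × 1.577 = 1.19642
Highest is cycle (3) at 1.1964 (>1, arbitrage).

1.1964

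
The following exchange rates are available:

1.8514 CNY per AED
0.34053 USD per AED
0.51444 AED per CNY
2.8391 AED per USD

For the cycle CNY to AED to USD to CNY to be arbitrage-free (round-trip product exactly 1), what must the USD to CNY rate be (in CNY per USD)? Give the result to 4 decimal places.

5.7083

Known legs of the cycle: 0.51444 × 0.34053 = 0.1751822532
For no arbitrage the full-cycle product must be 1, so the missing rate is 1 / 0.1751822532 ≈ 5.708341.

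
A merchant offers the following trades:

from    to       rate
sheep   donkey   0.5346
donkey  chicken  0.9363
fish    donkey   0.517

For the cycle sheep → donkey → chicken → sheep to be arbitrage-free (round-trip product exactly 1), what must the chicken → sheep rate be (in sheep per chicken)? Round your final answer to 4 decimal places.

1.9978

Known legs of the cycle: 0.5346 × 0.9363 = 0.50054598
For no arbitrage the full-cycle product must be 1, so the missing rate is 1 / 0.50054598 ≈ 1.997818.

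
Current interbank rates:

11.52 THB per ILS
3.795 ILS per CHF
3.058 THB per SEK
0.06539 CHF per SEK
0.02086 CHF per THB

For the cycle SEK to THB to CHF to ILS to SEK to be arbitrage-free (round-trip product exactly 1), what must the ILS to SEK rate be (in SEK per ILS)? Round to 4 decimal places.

Known legs of the cycle: 3.058 × 0.02086 × 3.795 = 0.2420825946
For no arbitrage the full-cycle product must be 1, so the missing rate is 1 / 0.2420825946 ≈ 4.130822.

4.1308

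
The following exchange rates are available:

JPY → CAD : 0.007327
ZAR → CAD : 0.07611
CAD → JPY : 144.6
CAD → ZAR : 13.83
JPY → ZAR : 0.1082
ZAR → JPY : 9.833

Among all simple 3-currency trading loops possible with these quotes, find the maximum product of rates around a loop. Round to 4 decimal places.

ZAR→CAD→JPY→ZAR: 0.07611 × 144.6 × 0.1082 = 1.19080
ZAR→JPY→CAD→ZAR: 9.833 × 0.007327 × 13.83 = 0.99640
Maximum is ZAR→CAD→JPY→ZAR at 1.1908; arbitrage exists.

1.1908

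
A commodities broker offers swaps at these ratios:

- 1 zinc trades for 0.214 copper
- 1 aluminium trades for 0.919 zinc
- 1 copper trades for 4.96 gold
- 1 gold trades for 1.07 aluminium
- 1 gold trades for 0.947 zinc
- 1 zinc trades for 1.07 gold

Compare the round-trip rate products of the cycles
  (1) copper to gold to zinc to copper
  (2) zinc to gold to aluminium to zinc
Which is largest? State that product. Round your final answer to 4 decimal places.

1.0522

(1) 4.96 × 0.947 × 0.214 = 1.00518
(2) 1.07 × 1.07 × 0.919 = 1.05216
Highest is cycle (2) at 1.0522 (>1, arbitrage).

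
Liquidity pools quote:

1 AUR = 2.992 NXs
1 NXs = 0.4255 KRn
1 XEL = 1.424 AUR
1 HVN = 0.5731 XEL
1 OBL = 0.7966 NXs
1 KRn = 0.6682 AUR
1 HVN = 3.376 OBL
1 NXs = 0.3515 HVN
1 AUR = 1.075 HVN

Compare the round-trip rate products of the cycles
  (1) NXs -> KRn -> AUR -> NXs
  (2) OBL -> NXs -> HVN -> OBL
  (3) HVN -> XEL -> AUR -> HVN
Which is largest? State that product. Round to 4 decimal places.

(1) 0.4255 × 0.6682 × 2.992 = 0.85068
(2) 0.7966 × 0.3515 × 3.376 = 0.94530
(3) 0.5731 × 1.424 × 1.075 = 0.87730
Highest is cycle (2) at 0.9453 (≤1, no arbitrage).

0.9453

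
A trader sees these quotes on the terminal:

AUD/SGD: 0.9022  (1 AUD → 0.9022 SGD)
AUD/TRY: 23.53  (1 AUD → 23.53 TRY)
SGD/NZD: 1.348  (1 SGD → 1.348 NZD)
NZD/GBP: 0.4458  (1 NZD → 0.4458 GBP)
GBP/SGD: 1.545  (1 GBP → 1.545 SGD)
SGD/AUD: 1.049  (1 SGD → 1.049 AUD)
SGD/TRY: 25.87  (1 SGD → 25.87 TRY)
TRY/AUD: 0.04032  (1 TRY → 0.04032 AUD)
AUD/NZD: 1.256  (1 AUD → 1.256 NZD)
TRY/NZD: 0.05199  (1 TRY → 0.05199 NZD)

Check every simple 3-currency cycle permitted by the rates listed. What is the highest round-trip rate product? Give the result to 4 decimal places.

0.9411

TRY→AUD→SGD→TRY: 0.04032 × 0.9022 × 25.87 = 0.94107
GBP→SGD→NZD→GBP: 1.545 × 1.348 × 0.4458 = 0.92845
Maximum is TRY→AUD→SGD→TRY at 0.9411; no arbitrage — every cycle loses value.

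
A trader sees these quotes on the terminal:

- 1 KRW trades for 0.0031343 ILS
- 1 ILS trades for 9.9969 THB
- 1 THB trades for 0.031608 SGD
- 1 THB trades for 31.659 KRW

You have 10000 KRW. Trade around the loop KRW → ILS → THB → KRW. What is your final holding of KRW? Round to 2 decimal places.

10000 KRW × 0.0031343 = 31.343 ILS
31.343 ILS × 9.9969 = 313.3328367 THB
313.3328367 THB × 31.659 = 9919.8042770853 KRW

9919.80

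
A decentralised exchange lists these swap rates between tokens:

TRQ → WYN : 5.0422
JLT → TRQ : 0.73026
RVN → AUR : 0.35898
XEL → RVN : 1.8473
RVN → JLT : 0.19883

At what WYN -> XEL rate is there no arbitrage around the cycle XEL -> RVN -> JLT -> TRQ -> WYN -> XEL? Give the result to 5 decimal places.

Known legs of the cycle: 1.8473 × 0.19883 × 0.73026 × 5.0422 = 1.352436626096740548
For no arbitrage the full-cycle product must be 1, so the missing rate is 1 / 1.352436626096740548 ≈ 0.7394062.

0.73941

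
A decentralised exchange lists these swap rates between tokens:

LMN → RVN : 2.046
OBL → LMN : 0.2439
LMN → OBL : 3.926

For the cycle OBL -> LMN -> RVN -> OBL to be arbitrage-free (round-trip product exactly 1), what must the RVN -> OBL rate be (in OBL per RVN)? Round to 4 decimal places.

2.0039

Known legs of the cycle: 0.2439 × 2.046 = 0.4990194
For no arbitrage the full-cycle product must be 1, so the missing rate is 1 / 0.4990194 ≈ 2.003930.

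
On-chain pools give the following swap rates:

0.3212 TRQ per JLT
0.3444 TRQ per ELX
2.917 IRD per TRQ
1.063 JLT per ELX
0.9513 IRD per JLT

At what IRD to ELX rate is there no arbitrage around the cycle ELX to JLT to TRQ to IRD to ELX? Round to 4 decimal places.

1.0040

Known legs of the cycle: 1.063 × 0.3212 × 2.917 = 0.9959676452
For no arbitrage the full-cycle product must be 1, so the missing rate is 1 / 0.9959676452 ≈ 1.004049.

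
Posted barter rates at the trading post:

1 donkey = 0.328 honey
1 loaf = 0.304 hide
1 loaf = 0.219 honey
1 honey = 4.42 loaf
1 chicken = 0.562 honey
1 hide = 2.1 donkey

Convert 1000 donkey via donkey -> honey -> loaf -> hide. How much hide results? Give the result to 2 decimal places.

1000 donkey × 0.328 = 328 honey
328 honey × 4.42 = 1449.76 loaf
1449.76 loaf × 0.304 = 440.72704 hide

440.73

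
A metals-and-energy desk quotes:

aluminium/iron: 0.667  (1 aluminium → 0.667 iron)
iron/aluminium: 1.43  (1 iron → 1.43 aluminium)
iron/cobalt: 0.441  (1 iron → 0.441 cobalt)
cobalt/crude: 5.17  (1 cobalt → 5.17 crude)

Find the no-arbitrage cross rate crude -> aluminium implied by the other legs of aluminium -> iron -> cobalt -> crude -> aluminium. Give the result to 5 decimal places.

0.65757

Known legs of the cycle: 0.667 × 0.441 × 5.17 = 1.52073999
For no arbitrage the full-cycle product must be 1, so the missing rate is 1 / 1.52073999 ≈ 0.6575746.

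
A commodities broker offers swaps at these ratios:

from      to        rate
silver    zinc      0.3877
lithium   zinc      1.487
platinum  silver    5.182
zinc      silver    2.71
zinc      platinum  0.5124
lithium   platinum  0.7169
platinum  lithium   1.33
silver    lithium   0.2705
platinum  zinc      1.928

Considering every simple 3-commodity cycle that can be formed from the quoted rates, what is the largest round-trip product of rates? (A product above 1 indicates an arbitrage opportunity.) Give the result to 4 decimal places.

1.0901

zinc→silver→lithium→zinc: 2.71 × 0.2705 × 1.487 = 1.09005
zinc→platinum→silver→zinc: 0.5124 × 5.182 × 0.3877 = 1.02944
zinc→platinum→lithium→zinc: 0.5124 × 1.33 × 1.487 = 1.01338
silver→lithium→platinum→silver: 0.2705 × 0.7169 × 5.182 = 1.00490
Maximum is zinc→silver→lithium→zinc at 1.0901; arbitrage exists.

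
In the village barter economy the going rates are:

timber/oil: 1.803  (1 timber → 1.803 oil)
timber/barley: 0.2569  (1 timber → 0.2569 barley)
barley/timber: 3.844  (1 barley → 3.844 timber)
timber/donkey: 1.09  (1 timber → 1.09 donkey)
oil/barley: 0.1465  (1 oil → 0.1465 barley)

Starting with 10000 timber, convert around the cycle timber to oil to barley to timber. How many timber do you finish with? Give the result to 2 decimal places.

10153.52

10000 timber × 1.803 = 18030 oil
18030 oil × 0.1465 = 2641.395 barley
2641.395 barley × 3.844 = 10153.52238 timber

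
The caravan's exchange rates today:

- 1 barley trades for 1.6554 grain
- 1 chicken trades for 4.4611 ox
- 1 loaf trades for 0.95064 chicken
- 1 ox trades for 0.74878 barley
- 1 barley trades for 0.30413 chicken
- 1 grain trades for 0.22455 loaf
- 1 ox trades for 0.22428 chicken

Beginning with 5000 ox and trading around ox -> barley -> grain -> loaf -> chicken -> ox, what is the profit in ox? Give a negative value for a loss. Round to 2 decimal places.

901.99

5000 ox × 0.74878 = 3743.9 barley
3743.9 barley × 1.6554 = 6197.65206 grain
6197.65206 grain × 0.22455 = 1391.682770073 loaf
1391.682770073 loaf × 0.95064 = 1322.98930854219672 chicken
1322.98930854219672 chicken × 4.4611 = 5901.987604337593787592 ox
Net change: 5901.987604337593787592 − 5000 = 901.987604337593787592 ox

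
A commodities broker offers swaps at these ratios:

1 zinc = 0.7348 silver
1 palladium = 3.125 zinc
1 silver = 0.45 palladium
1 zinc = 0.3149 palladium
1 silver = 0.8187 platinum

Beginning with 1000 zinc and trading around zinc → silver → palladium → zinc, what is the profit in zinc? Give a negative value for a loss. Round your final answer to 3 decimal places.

1000 zinc × 0.7348 = 734.8 silver
734.8 silver × 0.45 = 330.66 palladium
330.66 palladium × 3.125 = 1033.3125 zinc
Net change: 1033.3125 − 1000 = 33.3125 zinc

33.313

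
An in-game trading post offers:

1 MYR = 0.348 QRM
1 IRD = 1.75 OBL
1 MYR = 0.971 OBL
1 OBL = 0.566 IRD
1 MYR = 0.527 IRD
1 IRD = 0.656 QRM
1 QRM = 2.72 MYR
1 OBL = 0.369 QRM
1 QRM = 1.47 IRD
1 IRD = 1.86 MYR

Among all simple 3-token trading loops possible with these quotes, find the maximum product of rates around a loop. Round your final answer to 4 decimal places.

1.0222

MYR→OBL→IRD→MYR: 0.971 × 0.566 × 1.86 = 1.02223
MYR→OBL→QRM→MYR: 0.971 × 0.369 × 2.72 = 0.97457
MYR→QRM→IRD→MYR: 0.348 × 1.47 × 1.86 = 0.95150
OBL→QRM→IRD→OBL: 0.369 × 1.47 × 1.75 = 0.94925
MYR→IRD→QRM→MYR: 0.527 × 0.656 × 2.72 = 0.94034
Maximum is MYR→OBL→IRD→MYR at 1.0222; arbitrage exists.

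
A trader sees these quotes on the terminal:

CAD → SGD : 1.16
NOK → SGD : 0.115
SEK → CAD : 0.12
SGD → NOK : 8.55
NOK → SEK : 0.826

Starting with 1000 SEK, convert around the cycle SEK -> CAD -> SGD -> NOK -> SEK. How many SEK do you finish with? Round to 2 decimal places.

983.07

1000 SEK × 0.12 = 120 CAD
120 CAD × 1.16 = 139.2 SGD
139.2 SGD × 8.55 = 1190.16 NOK
1190.16 NOK × 0.826 = 983.07216 SEK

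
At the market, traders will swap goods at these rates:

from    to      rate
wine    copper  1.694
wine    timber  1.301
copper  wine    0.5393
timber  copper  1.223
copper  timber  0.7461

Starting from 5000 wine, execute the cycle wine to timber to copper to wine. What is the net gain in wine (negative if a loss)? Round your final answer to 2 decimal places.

5000 wine × 1.301 = 6505 timber
6505 timber × 1.223 = 7955.615 copper
7955.615 copper × 0.5393 = 4290.4631695 wine
Net change: 4290.4631695 − 5000 = -709.5368305 wine

-709.54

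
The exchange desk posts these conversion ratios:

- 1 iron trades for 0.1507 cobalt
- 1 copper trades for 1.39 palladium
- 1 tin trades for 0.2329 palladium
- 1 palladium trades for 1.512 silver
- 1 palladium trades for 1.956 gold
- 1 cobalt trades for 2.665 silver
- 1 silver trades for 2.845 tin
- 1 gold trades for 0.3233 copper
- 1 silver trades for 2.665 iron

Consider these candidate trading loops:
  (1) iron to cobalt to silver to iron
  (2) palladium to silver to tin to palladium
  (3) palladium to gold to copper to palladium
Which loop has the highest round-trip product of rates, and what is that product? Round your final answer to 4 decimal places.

1.0703

(1) 0.1507 × 2.665 × 2.665 = 1.07031
(2) 1.512 × 2.845 × 0.2329 = 1.00185
(3) 1.956 × 0.3233 × 1.39 = 0.87900
Highest is cycle (1) at 1.0703 (>1, arbitrage).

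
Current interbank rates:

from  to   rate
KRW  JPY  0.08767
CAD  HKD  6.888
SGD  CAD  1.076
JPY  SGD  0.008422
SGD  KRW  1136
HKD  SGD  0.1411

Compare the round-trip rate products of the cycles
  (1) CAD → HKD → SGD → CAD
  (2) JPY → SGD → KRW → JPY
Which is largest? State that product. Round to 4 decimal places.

(1) 6.888 × 0.1411 × 1.076 = 1.04576
(2) 0.008422 × 1136 × 0.08767 = 0.83877
Highest is cycle (1) at 1.0458 (>1, arbitrage).

1.0458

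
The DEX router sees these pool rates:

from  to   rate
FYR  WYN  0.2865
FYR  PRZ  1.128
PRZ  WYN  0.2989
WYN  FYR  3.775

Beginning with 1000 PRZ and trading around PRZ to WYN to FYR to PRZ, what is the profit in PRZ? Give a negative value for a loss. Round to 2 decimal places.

1000 PRZ × 0.2989 = 298.9 WYN
298.9 WYN × 3.775 = 1128.3475 FYR
1128.3475 FYR × 1.128 = 1272.77598 PRZ
Net change: 1272.77598 − 1000 = 272.77598 PRZ

272.78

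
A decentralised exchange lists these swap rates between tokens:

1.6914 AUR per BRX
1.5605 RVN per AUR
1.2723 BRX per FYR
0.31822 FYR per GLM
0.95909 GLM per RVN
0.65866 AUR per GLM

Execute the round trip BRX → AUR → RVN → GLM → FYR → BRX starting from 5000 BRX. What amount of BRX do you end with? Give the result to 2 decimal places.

5000 BRX × 1.6914 = 8457 AUR
8457 AUR × 1.5605 = 13197.1485 RVN
13197.1485 RVN × 0.95909 = 12657.253154865 GLM
12657.253154865 GLM × 0.31822 = 4027.7910989411403 FYR
4027.7910989411403 FYR × 1.2723 = 5124.55861518281280369 BRX

5124.56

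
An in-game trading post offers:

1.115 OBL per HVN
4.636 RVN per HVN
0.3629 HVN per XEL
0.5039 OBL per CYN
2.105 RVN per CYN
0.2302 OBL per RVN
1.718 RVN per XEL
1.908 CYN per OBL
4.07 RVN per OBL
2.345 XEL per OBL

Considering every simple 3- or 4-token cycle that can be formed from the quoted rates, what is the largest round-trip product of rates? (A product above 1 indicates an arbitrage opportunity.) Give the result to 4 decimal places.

XEL→HVN→OBL→XEL: 0.3629 × 1.115 × 2.345 = 0.94887
XEL→RVN→OBL→XEL: 1.718 × 0.2302 × 2.345 = 0.92741
OBL→CYN→RVN→OBL: 1.908 × 2.105 × 0.2302 = 0.92456
XEL→HVN→RVN→OBL→XEL: 0.3629 × 4.636 × 0.2302 × 2.345 = 0.90819
Maximum is XEL→HVN→OBL→XEL at 0.9489; no arbitrage — every cycle loses value.

0.9489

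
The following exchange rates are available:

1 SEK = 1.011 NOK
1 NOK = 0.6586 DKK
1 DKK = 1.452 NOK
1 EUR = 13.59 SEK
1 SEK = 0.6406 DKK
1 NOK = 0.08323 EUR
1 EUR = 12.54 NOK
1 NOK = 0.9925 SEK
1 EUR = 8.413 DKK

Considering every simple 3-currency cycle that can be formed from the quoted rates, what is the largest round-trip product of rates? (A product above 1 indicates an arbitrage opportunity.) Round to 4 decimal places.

SEK→NOK→EUR→SEK: 1.011 × 0.08323 × 13.59 = 1.14354
EUR→DKK→NOK→EUR: 8.413 × 1.452 × 0.08323 = 1.01671
SEK→DKK→NOK→SEK: 0.6406 × 1.452 × 0.9925 = 0.92318
Maximum is SEK→NOK→EUR→SEK at 1.1435; arbitrage exists.

1.1435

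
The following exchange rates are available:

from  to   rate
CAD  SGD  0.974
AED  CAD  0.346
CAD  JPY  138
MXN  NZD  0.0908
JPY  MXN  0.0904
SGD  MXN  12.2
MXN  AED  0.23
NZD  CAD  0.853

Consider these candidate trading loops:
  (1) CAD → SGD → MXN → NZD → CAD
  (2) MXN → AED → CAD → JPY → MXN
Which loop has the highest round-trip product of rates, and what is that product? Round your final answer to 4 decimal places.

(1) 0.974 × 12.2 × 0.0908 × 0.853 = 0.92035
(2) 0.23 × 0.346 × 138 × 0.0904 = 0.99278
Highest is cycle (2) at 0.9928 (≤1, no arbitrage).

0.9928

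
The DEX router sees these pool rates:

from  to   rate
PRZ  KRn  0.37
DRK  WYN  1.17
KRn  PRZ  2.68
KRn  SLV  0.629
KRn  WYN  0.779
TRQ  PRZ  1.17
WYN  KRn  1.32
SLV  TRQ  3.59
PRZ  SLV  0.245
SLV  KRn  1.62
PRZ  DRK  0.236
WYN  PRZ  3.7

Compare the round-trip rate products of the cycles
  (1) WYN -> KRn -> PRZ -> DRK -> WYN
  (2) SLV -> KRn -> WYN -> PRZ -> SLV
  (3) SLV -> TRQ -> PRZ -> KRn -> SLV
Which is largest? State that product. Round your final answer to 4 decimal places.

1.1440

(1) 1.32 × 2.68 × 0.236 × 1.17 = 0.97680
(2) 1.62 × 0.779 × 3.7 × 0.245 = 1.14398
(3) 3.59 × 1.17 × 0.37 × 0.629 = 0.97754
Highest is cycle (2) at 1.1440 (>1, arbitrage).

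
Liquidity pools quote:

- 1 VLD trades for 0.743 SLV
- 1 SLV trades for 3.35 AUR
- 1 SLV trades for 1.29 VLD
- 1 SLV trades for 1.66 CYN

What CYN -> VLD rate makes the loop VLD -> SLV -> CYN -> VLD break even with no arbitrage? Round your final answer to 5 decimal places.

0.81078

Known legs of the cycle: 0.743 × 1.66 = 1.23338
For no arbitrage the full-cycle product must be 1, so the missing rate is 1 / 1.23338 ≈ 0.8107801.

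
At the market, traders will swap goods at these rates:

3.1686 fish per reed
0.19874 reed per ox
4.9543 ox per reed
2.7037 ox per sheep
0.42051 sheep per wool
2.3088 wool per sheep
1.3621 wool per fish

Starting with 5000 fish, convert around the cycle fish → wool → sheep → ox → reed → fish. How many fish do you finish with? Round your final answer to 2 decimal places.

4876.03

5000 fish × 1.3621 = 6810.5 wool
6810.5 wool × 0.42051 = 2863.883355 sheep
2863.883355 sheep × 2.7037 = 7743.0814269135 ox
7743.0814269135 ox × 0.19874 = 1538.86000278478899 reed
1538.86000278478899 reed × 3.1686 = 4876.031804823882393714 fish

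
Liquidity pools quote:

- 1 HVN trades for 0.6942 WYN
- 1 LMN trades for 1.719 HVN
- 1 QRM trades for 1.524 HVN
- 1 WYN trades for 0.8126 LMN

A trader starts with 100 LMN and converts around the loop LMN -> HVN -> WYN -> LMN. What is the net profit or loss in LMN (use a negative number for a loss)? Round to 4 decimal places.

100 LMN × 1.719 = 171.9 HVN
171.9 HVN × 0.6942 = 119.33298 WYN
119.33298 WYN × 0.8126 = 96.969979548 LMN
Net change: 96.969979548 − 100 = -3.030020452 LMN

-3.0300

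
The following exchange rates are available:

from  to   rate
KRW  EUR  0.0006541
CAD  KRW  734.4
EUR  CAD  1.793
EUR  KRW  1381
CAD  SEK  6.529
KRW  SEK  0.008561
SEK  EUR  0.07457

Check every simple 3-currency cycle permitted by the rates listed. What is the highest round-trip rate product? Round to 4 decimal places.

0.8816

KRW→SEK→EUR→KRW: 0.008561 × 0.07457 × 1381 = 0.88162
CAD→SEK→EUR→CAD: 6.529 × 0.07457 × 1.793 = 0.87295
KRW→EUR→CAD→KRW: 0.0006541 × 1.793 × 734.4 = 0.86131
Maximum is KRW→SEK→EUR→KRW at 0.8816; no arbitrage — every cycle loses value.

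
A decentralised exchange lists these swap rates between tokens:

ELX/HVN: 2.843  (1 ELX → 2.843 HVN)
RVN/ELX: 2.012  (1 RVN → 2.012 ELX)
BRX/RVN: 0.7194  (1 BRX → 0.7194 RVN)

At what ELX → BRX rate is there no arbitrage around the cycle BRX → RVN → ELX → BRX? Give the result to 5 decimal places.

0.69088

Known legs of the cycle: 0.7194 × 2.012 = 1.4474328
For no arbitrage the full-cycle product must be 1, so the missing rate is 1 / 1.4474328 ≈ 0.6908784.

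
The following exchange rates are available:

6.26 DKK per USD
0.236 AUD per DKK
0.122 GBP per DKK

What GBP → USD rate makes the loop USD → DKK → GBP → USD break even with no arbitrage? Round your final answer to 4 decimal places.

1.3094

Known legs of the cycle: 6.26 × 0.122 = 0.76372
For no arbitrage the full-cycle product must be 1, so the missing rate is 1 / 0.76372 ≈ 1.309380.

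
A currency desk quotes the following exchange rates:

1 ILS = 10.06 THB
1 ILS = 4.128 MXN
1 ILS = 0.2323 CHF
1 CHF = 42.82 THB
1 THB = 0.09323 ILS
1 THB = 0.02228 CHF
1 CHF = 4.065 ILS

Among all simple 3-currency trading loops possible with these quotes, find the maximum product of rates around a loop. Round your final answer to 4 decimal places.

0.9274

THB→ILS→CHF→THB: 0.09323 × 0.2323 × 42.82 = 0.92737
THB→CHF→ILS→THB: 0.02228 × 4.065 × 10.06 = 0.91112
Maximum is THB→ILS→CHF→THB at 0.9274; no arbitrage — every cycle loses value.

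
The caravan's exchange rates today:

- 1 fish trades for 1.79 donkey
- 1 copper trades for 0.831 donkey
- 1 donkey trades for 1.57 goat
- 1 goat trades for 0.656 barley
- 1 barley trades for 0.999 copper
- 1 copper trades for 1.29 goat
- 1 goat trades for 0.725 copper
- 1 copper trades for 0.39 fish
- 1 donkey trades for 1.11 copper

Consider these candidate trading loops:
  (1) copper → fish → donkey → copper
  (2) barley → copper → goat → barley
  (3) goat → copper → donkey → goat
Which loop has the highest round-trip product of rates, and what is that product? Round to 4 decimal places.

0.9459

(1) 0.39 × 1.79 × 1.11 = 0.77489
(2) 0.999 × 1.29 × 0.656 = 0.84539
(3) 0.725 × 0.831 × 1.57 = 0.94589
Highest is cycle (3) at 0.9459 (≤1, no arbitrage).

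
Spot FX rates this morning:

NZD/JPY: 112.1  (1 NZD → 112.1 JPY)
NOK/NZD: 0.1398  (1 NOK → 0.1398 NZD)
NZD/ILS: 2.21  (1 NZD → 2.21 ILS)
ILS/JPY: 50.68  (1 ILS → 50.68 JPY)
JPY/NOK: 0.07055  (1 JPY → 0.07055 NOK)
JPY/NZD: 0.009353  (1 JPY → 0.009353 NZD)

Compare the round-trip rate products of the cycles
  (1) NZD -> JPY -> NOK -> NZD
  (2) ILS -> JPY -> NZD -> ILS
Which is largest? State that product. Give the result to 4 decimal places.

(1) 112.1 × 0.07055 × 0.1398 = 1.10563
(2) 50.68 × 0.009353 × 2.21 = 1.04756
Highest is cycle (1) at 1.1056 (>1, arbitrage).

1.1056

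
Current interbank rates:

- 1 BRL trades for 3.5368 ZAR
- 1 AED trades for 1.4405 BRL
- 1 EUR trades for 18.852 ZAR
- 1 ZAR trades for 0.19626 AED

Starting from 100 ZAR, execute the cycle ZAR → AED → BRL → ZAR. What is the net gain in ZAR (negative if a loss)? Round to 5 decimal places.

100 ZAR × 0.19626 = 19.626 AED
19.626 AED × 1.4405 = 28.271253 BRL
28.271253 BRL × 3.5368 = 99.9897676104 ZAR
Net change: 99.9897676104 − 100 = -0.0102323896 ZAR

-0.01023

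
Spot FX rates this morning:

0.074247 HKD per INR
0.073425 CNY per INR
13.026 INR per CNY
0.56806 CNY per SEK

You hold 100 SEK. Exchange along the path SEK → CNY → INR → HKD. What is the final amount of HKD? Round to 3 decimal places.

100 SEK × 0.56806 = 56.806 CNY
56.806 CNY × 13.026 = 739.954956 INR
739.954956 INR × 0.074247 = 54.939435618132 HKD

54.939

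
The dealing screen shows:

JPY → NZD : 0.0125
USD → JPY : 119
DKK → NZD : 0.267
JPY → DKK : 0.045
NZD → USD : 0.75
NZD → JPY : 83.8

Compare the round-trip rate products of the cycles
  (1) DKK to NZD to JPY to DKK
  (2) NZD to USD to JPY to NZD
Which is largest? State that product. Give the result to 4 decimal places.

(1) 0.267 × 83.8 × 0.045 = 1.00686
(2) 0.75 × 119 × 0.0125 = 1.11563
Highest is cycle (2) at 1.1156 (>1, arbitrage).

1.1156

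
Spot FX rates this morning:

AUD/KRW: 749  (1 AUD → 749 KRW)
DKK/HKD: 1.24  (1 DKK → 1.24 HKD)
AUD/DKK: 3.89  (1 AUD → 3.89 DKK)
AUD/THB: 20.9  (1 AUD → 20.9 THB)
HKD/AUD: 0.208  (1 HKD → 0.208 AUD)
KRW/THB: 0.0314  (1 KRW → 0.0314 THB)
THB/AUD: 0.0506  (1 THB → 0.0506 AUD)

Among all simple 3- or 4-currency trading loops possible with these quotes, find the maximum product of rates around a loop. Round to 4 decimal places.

KRW→THB→AUD→KRW: 0.0314 × 0.0506 × 749 = 1.19004
DKK→HKD→AUD→DKK: 1.24 × 0.208 × 3.89 = 1.00331
Maximum is KRW→THB→AUD→KRW at 1.1900; arbitrage exists.

1.1900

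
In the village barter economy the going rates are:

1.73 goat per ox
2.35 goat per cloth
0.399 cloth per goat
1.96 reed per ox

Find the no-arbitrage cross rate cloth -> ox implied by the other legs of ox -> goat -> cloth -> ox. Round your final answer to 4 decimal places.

Known legs of the cycle: 1.73 × 0.399 = 0.69027
For no arbitrage the full-cycle product must be 1, so the missing rate is 1 / 0.69027 ≈ 1.448708.

1.4487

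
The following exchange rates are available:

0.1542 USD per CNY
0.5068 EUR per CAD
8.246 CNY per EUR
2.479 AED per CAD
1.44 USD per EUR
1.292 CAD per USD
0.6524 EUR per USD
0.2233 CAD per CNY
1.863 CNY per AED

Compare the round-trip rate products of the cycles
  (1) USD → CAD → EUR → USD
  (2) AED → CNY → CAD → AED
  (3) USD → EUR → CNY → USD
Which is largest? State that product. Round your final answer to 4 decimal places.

1.0313

(1) 1.292 × 0.5068 × 1.44 = 0.94289
(2) 1.863 × 0.2233 × 2.479 = 1.03128
(3) 0.6524 × 8.246 × 0.1542 = 0.82955
Highest is cycle (2) at 1.0313 (>1, arbitrage).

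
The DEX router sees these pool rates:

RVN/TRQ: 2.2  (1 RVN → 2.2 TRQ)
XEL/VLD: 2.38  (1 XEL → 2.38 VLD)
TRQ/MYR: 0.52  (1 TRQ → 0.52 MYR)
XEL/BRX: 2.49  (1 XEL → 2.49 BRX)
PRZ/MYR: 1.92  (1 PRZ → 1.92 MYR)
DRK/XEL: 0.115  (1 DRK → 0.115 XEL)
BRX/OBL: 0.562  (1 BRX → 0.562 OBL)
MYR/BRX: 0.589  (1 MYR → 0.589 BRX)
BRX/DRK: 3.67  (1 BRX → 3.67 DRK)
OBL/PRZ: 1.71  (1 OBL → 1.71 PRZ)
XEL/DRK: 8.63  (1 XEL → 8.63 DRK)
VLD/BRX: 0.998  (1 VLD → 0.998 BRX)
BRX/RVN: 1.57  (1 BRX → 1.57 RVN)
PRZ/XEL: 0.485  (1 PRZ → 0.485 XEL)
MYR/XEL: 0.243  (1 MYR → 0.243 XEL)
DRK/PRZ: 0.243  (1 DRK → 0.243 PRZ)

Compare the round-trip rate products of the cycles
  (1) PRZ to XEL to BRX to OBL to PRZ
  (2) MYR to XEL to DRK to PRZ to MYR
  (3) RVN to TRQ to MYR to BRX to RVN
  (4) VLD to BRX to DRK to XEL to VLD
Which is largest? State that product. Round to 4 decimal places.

(1) 0.485 × 2.49 × 0.562 × 1.71 = 1.16058
(2) 0.243 × 8.63 × 0.243 × 1.92 = 0.97842
(3) 2.2 × 0.52 × 0.589 × 1.57 = 1.05789
(4) 0.998 × 3.67 × 0.115 × 2.38 = 1.00247
Highest is cycle (1) at 1.1606 (>1, arbitrage).

1.1606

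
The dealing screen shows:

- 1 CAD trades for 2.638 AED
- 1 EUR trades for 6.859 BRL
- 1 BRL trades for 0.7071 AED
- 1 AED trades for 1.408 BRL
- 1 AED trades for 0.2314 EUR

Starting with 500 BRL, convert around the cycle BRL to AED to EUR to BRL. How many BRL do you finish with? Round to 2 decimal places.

500 BRL × 0.7071 = 353.55 AED
353.55 AED × 0.2314 = 81.81147 EUR
81.81147 EUR × 6.859 = 561.14487273 BRL

561.14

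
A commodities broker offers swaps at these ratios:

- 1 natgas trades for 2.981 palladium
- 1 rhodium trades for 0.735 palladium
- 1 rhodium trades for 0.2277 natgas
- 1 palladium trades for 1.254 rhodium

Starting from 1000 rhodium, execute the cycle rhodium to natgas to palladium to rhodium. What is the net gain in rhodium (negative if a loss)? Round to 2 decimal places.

1000 rhodium × 0.2277 = 227.7 natgas
227.7 natgas × 2.981 = 678.7737 palladium
678.7737 palladium × 1.254 = 851.1822198 rhodium
Net change: 851.1822198 − 1000 = -148.8177802 rhodium

-148.82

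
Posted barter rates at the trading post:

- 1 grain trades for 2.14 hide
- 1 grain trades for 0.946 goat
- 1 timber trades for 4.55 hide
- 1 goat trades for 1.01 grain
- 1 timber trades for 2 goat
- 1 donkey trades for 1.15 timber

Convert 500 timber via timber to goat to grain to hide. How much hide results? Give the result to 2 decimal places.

2161.40

500 timber × 2 = 1000 goat
1000 goat × 1.01 = 1010 grain
1010 grain × 2.14 = 2161.4 hide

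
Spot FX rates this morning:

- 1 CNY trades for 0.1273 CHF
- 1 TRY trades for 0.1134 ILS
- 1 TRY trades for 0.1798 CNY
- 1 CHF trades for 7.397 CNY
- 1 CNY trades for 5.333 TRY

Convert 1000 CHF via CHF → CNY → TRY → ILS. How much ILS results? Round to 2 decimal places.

1000 CHF × 7.397 = 7397 CNY
7397 CNY × 5.333 = 39448.201 TRY
39448.201 TRY × 0.1134 = 4473.4259934 ILS

4473.43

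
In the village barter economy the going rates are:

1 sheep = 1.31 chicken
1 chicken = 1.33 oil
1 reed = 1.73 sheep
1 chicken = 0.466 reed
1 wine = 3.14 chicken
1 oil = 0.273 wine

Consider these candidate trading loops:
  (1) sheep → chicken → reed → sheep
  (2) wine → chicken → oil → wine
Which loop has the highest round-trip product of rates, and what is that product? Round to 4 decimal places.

(1) 1.31 × 0.466 × 1.73 = 1.05610
(2) 3.14 × 1.33 × 0.273 = 1.14010
Highest is cycle (2) at 1.1401 (>1, arbitrage).

1.1401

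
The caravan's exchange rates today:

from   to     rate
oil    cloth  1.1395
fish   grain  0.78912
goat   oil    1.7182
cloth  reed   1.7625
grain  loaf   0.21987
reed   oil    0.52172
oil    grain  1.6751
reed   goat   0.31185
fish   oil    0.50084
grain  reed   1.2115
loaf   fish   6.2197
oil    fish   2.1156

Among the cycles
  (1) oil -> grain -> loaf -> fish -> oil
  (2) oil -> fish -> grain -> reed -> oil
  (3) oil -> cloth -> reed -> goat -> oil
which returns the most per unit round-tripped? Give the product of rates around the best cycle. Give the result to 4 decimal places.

1.1473

(1) 1.6751 × 0.21987 × 6.2197 × 0.50084 = 1.14730
(2) 2.1156 × 0.78912 × 1.2115 × 0.52172 = 1.05521
(3) 1.1395 × 1.7625 × 0.31185 × 1.7182 = 1.07613
Highest is cycle (1) at 1.1473 (>1, arbitrage).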